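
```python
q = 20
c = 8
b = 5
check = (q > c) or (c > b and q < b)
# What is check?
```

Answer: True

Derivation:
Trace (tracking check):
q = 20  # -> q = 20
c = 8  # -> c = 8
b = 5  # -> b = 5
check = q > c or (c > b and q < b)  # -> check = True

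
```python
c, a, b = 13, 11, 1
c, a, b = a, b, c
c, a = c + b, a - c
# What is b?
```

Trace (tracking b):
c, a, b = (13, 11, 1)  # -> c = 13, a = 11, b = 1
c, a, b = (a, b, c)  # -> c = 11, a = 1, b = 13
c, a = (c + b, a - c)  # -> c = 24, a = -10

Answer: 13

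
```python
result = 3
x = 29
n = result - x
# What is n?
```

Answer: -26

Derivation:
Trace (tracking n):
result = 3  # -> result = 3
x = 29  # -> x = 29
n = result - x  # -> n = -26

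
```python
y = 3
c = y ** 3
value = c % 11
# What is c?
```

Answer: 27

Derivation:
Trace (tracking c):
y = 3  # -> y = 3
c = y ** 3  # -> c = 27
value = c % 11  # -> value = 5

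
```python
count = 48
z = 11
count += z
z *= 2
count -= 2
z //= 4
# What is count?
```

Answer: 57

Derivation:
Trace (tracking count):
count = 48  # -> count = 48
z = 11  # -> z = 11
count += z  # -> count = 59
z *= 2  # -> z = 22
count -= 2  # -> count = 57
z //= 4  # -> z = 5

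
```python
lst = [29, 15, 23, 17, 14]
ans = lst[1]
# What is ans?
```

Trace (tracking ans):
lst = [29, 15, 23, 17, 14]  # -> lst = [29, 15, 23, 17, 14]
ans = lst[1]  # -> ans = 15

Answer: 15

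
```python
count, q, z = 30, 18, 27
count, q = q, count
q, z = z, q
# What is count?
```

Trace (tracking count):
count, q, z = (30, 18, 27)  # -> count = 30, q = 18, z = 27
count, q = (q, count)  # -> count = 18, q = 30
q, z = (z, q)  # -> q = 27, z = 30

Answer: 18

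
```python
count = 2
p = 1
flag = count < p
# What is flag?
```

Answer: False

Derivation:
Trace (tracking flag):
count = 2  # -> count = 2
p = 1  # -> p = 1
flag = count < p  # -> flag = False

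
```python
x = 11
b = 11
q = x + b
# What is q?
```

Trace (tracking q):
x = 11  # -> x = 11
b = 11  # -> b = 11
q = x + b  # -> q = 22

Answer: 22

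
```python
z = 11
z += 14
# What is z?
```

Answer: 25

Derivation:
Trace (tracking z):
z = 11  # -> z = 11
z += 14  # -> z = 25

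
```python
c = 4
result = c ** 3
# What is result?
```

Trace (tracking result):
c = 4  # -> c = 4
result = c ** 3  # -> result = 64

Answer: 64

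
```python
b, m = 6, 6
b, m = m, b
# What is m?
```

Answer: 6

Derivation:
Trace (tracking m):
b, m = (6, 6)  # -> b = 6, m = 6
b, m = (m, b)  # -> b = 6, m = 6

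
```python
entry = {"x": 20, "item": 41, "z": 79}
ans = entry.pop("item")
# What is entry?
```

Answer: {'x': 20, 'z': 79}

Derivation:
Trace (tracking entry):
entry = {'x': 20, 'item': 41, 'z': 79}  # -> entry = {'x': 20, 'item': 41, 'z': 79}
ans = entry.pop('item')  # -> ans = 41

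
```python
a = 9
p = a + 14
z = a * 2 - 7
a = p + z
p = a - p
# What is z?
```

Trace (tracking z):
a = 9  # -> a = 9
p = a + 14  # -> p = 23
z = a * 2 - 7  # -> z = 11
a = p + z  # -> a = 34
p = a - p  # -> p = 11

Answer: 11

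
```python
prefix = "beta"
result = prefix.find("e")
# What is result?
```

Trace (tracking result):
prefix = 'beta'  # -> prefix = 'beta'
result = prefix.find('e')  # -> result = 1

Answer: 1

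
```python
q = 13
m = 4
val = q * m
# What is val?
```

Trace (tracking val):
q = 13  # -> q = 13
m = 4  # -> m = 4
val = q * m  # -> val = 52

Answer: 52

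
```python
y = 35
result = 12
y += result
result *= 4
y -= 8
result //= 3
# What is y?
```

Trace (tracking y):
y = 35  # -> y = 35
result = 12  # -> result = 12
y += result  # -> y = 47
result *= 4  # -> result = 48
y -= 8  # -> y = 39
result //= 3  # -> result = 16

Answer: 39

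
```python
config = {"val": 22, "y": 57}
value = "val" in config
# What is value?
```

Trace (tracking value):
config = {'val': 22, 'y': 57}  # -> config = {'val': 22, 'y': 57}
value = 'val' in config  # -> value = True

Answer: True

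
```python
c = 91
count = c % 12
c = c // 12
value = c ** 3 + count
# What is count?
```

Trace (tracking count):
c = 91  # -> c = 91
count = c % 12  # -> count = 7
c = c // 12  # -> c = 7
value = c ** 3 + count  # -> value = 350

Answer: 7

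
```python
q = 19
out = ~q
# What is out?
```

Trace (tracking out):
q = 19  # -> q = 19
out = ~q  # -> out = -20

Answer: -20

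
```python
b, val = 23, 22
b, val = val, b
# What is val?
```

Answer: 23

Derivation:
Trace (tracking val):
b, val = (23, 22)  # -> b = 23, val = 22
b, val = (val, b)  # -> b = 22, val = 23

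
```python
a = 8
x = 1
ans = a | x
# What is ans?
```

Trace (tracking ans):
a = 8  # -> a = 8
x = 1  # -> x = 1
ans = a | x  # -> ans = 9

Answer: 9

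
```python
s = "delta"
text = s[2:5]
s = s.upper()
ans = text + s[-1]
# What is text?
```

Answer: 'lta'

Derivation:
Trace (tracking text):
s = 'delta'  # -> s = 'delta'
text = s[2:5]  # -> text = 'lta'
s = s.upper()  # -> s = 'DELTA'
ans = text + s[-1]  # -> ans = 'ltaA'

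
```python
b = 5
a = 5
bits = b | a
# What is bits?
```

Trace (tracking bits):
b = 5  # -> b = 5
a = 5  # -> a = 5
bits = b | a  # -> bits = 5

Answer: 5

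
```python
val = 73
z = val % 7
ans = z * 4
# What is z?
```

Answer: 3

Derivation:
Trace (tracking z):
val = 73  # -> val = 73
z = val % 7  # -> z = 3
ans = z * 4  # -> ans = 12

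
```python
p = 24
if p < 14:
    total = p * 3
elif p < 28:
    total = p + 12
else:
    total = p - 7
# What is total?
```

Answer: 36

Derivation:
Trace (tracking total):
p = 24  # -> p = 24
if p < 14:  # condition is False
elif p < 28:  # condition is True
    total = p + 12  # -> total = 36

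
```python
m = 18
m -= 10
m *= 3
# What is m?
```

Trace (tracking m):
m = 18  # -> m = 18
m -= 10  # -> m = 8
m *= 3  # -> m = 24

Answer: 24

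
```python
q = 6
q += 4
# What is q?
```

Trace (tracking q):
q = 6  # -> q = 6
q += 4  # -> q = 10

Answer: 10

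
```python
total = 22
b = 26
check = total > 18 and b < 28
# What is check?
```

Answer: True

Derivation:
Trace (tracking check):
total = 22  # -> total = 22
b = 26  # -> b = 26
check = total > 18 and b < 28  # -> check = True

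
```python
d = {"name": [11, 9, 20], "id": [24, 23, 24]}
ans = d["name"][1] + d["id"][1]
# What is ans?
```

Trace (tracking ans):
d = {'name': [11, 9, 20], 'id': [24, 23, 24]}  # -> d = {'name': [11, 9, 20], 'id': [24, 23, 24]}
ans = d['name'][1] + d['id'][1]  # -> ans = 32

Answer: 32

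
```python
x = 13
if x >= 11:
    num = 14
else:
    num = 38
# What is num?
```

Trace (tracking num):
x = 13  # -> x = 13
if x >= 11:  # condition is True
    num = 14  # -> num = 14

Answer: 14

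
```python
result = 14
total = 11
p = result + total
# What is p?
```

Trace (tracking p):
result = 14  # -> result = 14
total = 11  # -> total = 11
p = result + total  # -> p = 25

Answer: 25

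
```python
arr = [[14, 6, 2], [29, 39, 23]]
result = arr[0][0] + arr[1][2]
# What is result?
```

Answer: 37

Derivation:
Trace (tracking result):
arr = [[14, 6, 2], [29, 39, 23]]  # -> arr = [[14, 6, 2], [29, 39, 23]]
result = arr[0][0] + arr[1][2]  # -> result = 37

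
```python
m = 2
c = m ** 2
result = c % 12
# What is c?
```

Answer: 4

Derivation:
Trace (tracking c):
m = 2  # -> m = 2
c = m ** 2  # -> c = 4
result = c % 12  # -> result = 4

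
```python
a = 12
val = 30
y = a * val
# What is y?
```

Trace (tracking y):
a = 12  # -> a = 12
val = 30  # -> val = 30
y = a * val  # -> y = 360

Answer: 360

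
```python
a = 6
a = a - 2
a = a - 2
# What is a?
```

Answer: 2

Derivation:
Trace (tracking a):
a = 6  # -> a = 6
a = a - 2  # -> a = 4
a = a - 2  # -> a = 2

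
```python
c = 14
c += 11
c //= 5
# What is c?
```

Answer: 5

Derivation:
Trace (tracking c):
c = 14  # -> c = 14
c += 11  # -> c = 25
c //= 5  # -> c = 5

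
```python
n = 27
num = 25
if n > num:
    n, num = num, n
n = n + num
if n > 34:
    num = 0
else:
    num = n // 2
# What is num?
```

Answer: 0

Derivation:
Trace (tracking num):
n = 27  # -> n = 27
num = 25  # -> num = 25
if n > num:  # condition is True
    n, num = (num, n)  # -> n = 25, num = 27
n = n + num  # -> n = 52
if n > 34:  # condition is True
    num = 0  # -> num = 0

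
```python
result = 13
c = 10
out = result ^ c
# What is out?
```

Trace (tracking out):
result = 13  # -> result = 13
c = 10  # -> c = 10
out = result ^ c  # -> out = 7

Answer: 7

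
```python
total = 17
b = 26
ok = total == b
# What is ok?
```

Answer: False

Derivation:
Trace (tracking ok):
total = 17  # -> total = 17
b = 26  # -> b = 26
ok = total == b  # -> ok = False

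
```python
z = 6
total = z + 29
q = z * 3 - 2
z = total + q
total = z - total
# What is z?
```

Trace (tracking z):
z = 6  # -> z = 6
total = z + 29  # -> total = 35
q = z * 3 - 2  # -> q = 16
z = total + q  # -> z = 51
total = z - total  # -> total = 16

Answer: 51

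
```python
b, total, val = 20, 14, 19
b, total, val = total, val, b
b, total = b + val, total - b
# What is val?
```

Trace (tracking val):
b, total, val = (20, 14, 19)  # -> b = 20, total = 14, val = 19
b, total, val = (total, val, b)  # -> b = 14, total = 19, val = 20
b, total = (b + val, total - b)  # -> b = 34, total = 5

Answer: 20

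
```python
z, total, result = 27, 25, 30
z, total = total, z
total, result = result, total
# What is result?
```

Answer: 27

Derivation:
Trace (tracking result):
z, total, result = (27, 25, 30)  # -> z = 27, total = 25, result = 30
z, total = (total, z)  # -> z = 25, total = 27
total, result = (result, total)  # -> total = 30, result = 27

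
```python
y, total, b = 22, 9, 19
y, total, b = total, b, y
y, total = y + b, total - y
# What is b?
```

Answer: 22

Derivation:
Trace (tracking b):
y, total, b = (22, 9, 19)  # -> y = 22, total = 9, b = 19
y, total, b = (total, b, y)  # -> y = 9, total = 19, b = 22
y, total = (y + b, total - y)  # -> y = 31, total = 10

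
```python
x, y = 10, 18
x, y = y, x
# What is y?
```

Trace (tracking y):
x, y = (10, 18)  # -> x = 10, y = 18
x, y = (y, x)  # -> x = 18, y = 10

Answer: 10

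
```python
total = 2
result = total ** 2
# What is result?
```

Answer: 4

Derivation:
Trace (tracking result):
total = 2  # -> total = 2
result = total ** 2  # -> result = 4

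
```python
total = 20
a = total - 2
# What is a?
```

Trace (tracking a):
total = 20  # -> total = 20
a = total - 2  # -> a = 18

Answer: 18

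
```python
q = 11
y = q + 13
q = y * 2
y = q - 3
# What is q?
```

Answer: 48

Derivation:
Trace (tracking q):
q = 11  # -> q = 11
y = q + 13  # -> y = 24
q = y * 2  # -> q = 48
y = q - 3  # -> y = 45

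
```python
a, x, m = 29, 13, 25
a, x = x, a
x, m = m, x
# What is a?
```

Answer: 13

Derivation:
Trace (tracking a):
a, x, m = (29, 13, 25)  # -> a = 29, x = 13, m = 25
a, x = (x, a)  # -> a = 13, x = 29
x, m = (m, x)  # -> x = 25, m = 29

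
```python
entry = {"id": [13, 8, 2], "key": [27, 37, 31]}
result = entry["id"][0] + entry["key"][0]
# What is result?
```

Trace (tracking result):
entry = {'id': [13, 8, 2], 'key': [27, 37, 31]}  # -> entry = {'id': [13, 8, 2], 'key': [27, 37, 31]}
result = entry['id'][0] + entry['key'][0]  # -> result = 40

Answer: 40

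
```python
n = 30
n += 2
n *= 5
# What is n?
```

Answer: 160

Derivation:
Trace (tracking n):
n = 30  # -> n = 30
n += 2  # -> n = 32
n *= 5  # -> n = 160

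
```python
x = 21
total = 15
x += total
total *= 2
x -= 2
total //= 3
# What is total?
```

Answer: 10

Derivation:
Trace (tracking total):
x = 21  # -> x = 21
total = 15  # -> total = 15
x += total  # -> x = 36
total *= 2  # -> total = 30
x -= 2  # -> x = 34
total //= 3  # -> total = 10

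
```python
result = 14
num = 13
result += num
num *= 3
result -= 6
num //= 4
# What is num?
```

Trace (tracking num):
result = 14  # -> result = 14
num = 13  # -> num = 13
result += num  # -> result = 27
num *= 3  # -> num = 39
result -= 6  # -> result = 21
num //= 4  # -> num = 9

Answer: 9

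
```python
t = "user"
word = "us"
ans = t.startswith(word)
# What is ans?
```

Answer: True

Derivation:
Trace (tracking ans):
t = 'user'  # -> t = 'user'
word = 'us'  # -> word = 'us'
ans = t.startswith(word)  # -> ans = True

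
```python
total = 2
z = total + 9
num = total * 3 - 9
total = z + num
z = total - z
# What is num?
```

Answer: -3

Derivation:
Trace (tracking num):
total = 2  # -> total = 2
z = total + 9  # -> z = 11
num = total * 3 - 9  # -> num = -3
total = z + num  # -> total = 8
z = total - z  # -> z = -3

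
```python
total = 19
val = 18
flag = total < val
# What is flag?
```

Answer: False

Derivation:
Trace (tracking flag):
total = 19  # -> total = 19
val = 18  # -> val = 18
flag = total < val  # -> flag = False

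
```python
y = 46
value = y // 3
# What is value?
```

Trace (tracking value):
y = 46  # -> y = 46
value = y // 3  # -> value = 15

Answer: 15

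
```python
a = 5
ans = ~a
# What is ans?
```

Answer: -6

Derivation:
Trace (tracking ans):
a = 5  # -> a = 5
ans = ~a  # -> ans = -6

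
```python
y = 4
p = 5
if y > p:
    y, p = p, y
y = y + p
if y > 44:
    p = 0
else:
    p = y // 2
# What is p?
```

Trace (tracking p):
y = 4  # -> y = 4
p = 5  # -> p = 5
if y > p:  # condition is False
y = y + p  # -> y = 9
if y > 44:  # condition is False
else:
    p = y // 2  # -> p = 4

Answer: 4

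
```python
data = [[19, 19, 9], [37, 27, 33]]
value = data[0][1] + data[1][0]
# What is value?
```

Answer: 56

Derivation:
Trace (tracking value):
data = [[19, 19, 9], [37, 27, 33]]  # -> data = [[19, 19, 9], [37, 27, 33]]
value = data[0][1] + data[1][0]  # -> value = 56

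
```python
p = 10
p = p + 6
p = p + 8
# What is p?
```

Trace (tracking p):
p = 10  # -> p = 10
p = p + 6  # -> p = 16
p = p + 8  # -> p = 24

Answer: 24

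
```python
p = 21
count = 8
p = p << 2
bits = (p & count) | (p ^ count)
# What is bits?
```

Answer: 92

Derivation:
Trace (tracking bits):
p = 21  # -> p = 21
count = 8  # -> count = 8
p = p << 2  # -> p = 84
bits = p & count | p ^ count  # -> bits = 92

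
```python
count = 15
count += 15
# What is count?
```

Answer: 30

Derivation:
Trace (tracking count):
count = 15  # -> count = 15
count += 15  # -> count = 30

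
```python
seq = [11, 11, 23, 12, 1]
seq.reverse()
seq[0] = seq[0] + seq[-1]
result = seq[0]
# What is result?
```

Trace (tracking result):
seq = [11, 11, 23, 12, 1]  # -> seq = [11, 11, 23, 12, 1]
seq.reverse()  # -> seq = [1, 12, 23, 11, 11]
seq[0] = seq[0] + seq[-1]  # -> seq = [12, 12, 23, 11, 11]
result = seq[0]  # -> result = 12

Answer: 12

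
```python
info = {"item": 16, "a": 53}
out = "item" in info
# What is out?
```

Trace (tracking out):
info = {'item': 16, 'a': 53}  # -> info = {'item': 16, 'a': 53}
out = 'item' in info  # -> out = True

Answer: True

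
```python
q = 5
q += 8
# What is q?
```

Trace (tracking q):
q = 5  # -> q = 5
q += 8  # -> q = 13

Answer: 13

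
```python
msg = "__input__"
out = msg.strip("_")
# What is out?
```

Answer: 'input'

Derivation:
Trace (tracking out):
msg = '__input__'  # -> msg = '__input__'
out = msg.strip('_')  # -> out = 'input'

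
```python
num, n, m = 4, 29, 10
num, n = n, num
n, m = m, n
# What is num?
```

Answer: 29

Derivation:
Trace (tracking num):
num, n, m = (4, 29, 10)  # -> num = 4, n = 29, m = 10
num, n = (n, num)  # -> num = 29, n = 4
n, m = (m, n)  # -> n = 10, m = 4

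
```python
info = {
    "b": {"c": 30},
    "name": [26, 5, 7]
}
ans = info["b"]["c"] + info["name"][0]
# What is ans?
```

Answer: 56

Derivation:
Trace (tracking ans):
info = {'b': {'c': 30}, 'name': [26, 5, 7]}  # -> info = {'b': {'c': 30}, 'name': [26, 5, 7]}
ans = info['b']['c'] + info['name'][0]  # -> ans = 56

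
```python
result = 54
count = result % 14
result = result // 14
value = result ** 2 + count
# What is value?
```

Answer: 21

Derivation:
Trace (tracking value):
result = 54  # -> result = 54
count = result % 14  # -> count = 12
result = result // 14  # -> result = 3
value = result ** 2 + count  # -> value = 21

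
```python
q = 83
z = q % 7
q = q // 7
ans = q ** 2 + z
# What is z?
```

Answer: 6

Derivation:
Trace (tracking z):
q = 83  # -> q = 83
z = q % 7  # -> z = 6
q = q // 7  # -> q = 11
ans = q ** 2 + z  # -> ans = 127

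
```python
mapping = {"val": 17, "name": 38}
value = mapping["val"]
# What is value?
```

Trace (tracking value):
mapping = {'val': 17, 'name': 38}  # -> mapping = {'val': 17, 'name': 38}
value = mapping['val']  # -> value = 17

Answer: 17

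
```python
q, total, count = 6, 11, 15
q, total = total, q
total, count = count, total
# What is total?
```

Answer: 15

Derivation:
Trace (tracking total):
q, total, count = (6, 11, 15)  # -> q = 6, total = 11, count = 15
q, total = (total, q)  # -> q = 11, total = 6
total, count = (count, total)  # -> total = 15, count = 6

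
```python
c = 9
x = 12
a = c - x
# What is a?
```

Trace (tracking a):
c = 9  # -> c = 9
x = 12  # -> x = 12
a = c - x  # -> a = -3

Answer: -3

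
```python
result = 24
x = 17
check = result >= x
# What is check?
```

Answer: True

Derivation:
Trace (tracking check):
result = 24  # -> result = 24
x = 17  # -> x = 17
check = result >= x  # -> check = True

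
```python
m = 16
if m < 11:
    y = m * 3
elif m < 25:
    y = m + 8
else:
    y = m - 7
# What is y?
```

Answer: 24

Derivation:
Trace (tracking y):
m = 16  # -> m = 16
if m < 11:  # condition is False
elif m < 25:  # condition is True
    y = m + 8  # -> y = 24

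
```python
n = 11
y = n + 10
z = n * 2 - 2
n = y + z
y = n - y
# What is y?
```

Trace (tracking y):
n = 11  # -> n = 11
y = n + 10  # -> y = 21
z = n * 2 - 2  # -> z = 20
n = y + z  # -> n = 41
y = n - y  # -> y = 20

Answer: 20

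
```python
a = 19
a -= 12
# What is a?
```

Trace (tracking a):
a = 19  # -> a = 19
a -= 12  # -> a = 7

Answer: 7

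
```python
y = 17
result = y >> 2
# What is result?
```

Answer: 4

Derivation:
Trace (tracking result):
y = 17  # -> y = 17
result = y >> 2  # -> result = 4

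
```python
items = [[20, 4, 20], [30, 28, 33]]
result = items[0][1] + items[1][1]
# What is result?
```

Trace (tracking result):
items = [[20, 4, 20], [30, 28, 33]]  # -> items = [[20, 4, 20], [30, 28, 33]]
result = items[0][1] + items[1][1]  # -> result = 32

Answer: 32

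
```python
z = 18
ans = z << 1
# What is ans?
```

Trace (tracking ans):
z = 18  # -> z = 18
ans = z << 1  # -> ans = 36

Answer: 36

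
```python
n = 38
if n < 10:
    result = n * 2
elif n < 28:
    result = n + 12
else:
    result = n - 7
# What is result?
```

Trace (tracking result):
n = 38  # -> n = 38
if n < 10:  # condition is False
elif n < 28:  # condition is False
else:
    result = n - 7  # -> result = 31

Answer: 31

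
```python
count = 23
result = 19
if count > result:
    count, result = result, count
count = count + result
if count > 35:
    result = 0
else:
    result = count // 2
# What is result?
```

Answer: 0

Derivation:
Trace (tracking result):
count = 23  # -> count = 23
result = 19  # -> result = 19
if count > result:  # condition is True
    count, result = (result, count)  # -> count = 19, result = 23
count = count + result  # -> count = 42
if count > 35:  # condition is True
    result = 0  # -> result = 0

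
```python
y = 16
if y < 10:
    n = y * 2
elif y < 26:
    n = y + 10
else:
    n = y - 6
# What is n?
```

Trace (tracking n):
y = 16  # -> y = 16
if y < 10:  # condition is False
elif y < 26:  # condition is True
    n = y + 10  # -> n = 26

Answer: 26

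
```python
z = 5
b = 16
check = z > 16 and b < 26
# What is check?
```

Trace (tracking check):
z = 5  # -> z = 5
b = 16  # -> b = 16
check = z > 16 and b < 26  # -> check = False

Answer: False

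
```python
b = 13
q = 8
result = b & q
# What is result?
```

Answer: 8

Derivation:
Trace (tracking result):
b = 13  # -> b = 13
q = 8  # -> q = 8
result = b & q  # -> result = 8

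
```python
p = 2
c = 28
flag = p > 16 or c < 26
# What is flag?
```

Trace (tracking flag):
p = 2  # -> p = 2
c = 28  # -> c = 28
flag = p > 16 or c < 26  # -> flag = False

Answer: False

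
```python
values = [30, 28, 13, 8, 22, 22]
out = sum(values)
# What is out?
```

Answer: 123

Derivation:
Trace (tracking out):
values = [30, 28, 13, 8, 22, 22]  # -> values = [30, 28, 13, 8, 22, 22]
out = sum(values)  # -> out = 123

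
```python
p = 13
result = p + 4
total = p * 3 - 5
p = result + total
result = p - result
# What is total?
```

Answer: 34

Derivation:
Trace (tracking total):
p = 13  # -> p = 13
result = p + 4  # -> result = 17
total = p * 3 - 5  # -> total = 34
p = result + total  # -> p = 51
result = p - result  # -> result = 34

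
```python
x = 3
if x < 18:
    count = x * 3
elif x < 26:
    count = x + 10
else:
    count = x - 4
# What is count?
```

Trace (tracking count):
x = 3  # -> x = 3
if x < 18:  # condition is True
    count = x * 3  # -> count = 9

Answer: 9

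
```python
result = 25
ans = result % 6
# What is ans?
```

Trace (tracking ans):
result = 25  # -> result = 25
ans = result % 6  # -> ans = 1

Answer: 1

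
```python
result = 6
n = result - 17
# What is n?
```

Trace (tracking n):
result = 6  # -> result = 6
n = result - 17  # -> n = -11

Answer: -11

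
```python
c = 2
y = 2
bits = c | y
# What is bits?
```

Trace (tracking bits):
c = 2  # -> c = 2
y = 2  # -> y = 2
bits = c | y  # -> bits = 2

Answer: 2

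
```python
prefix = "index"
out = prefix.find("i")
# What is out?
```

Answer: 0

Derivation:
Trace (tracking out):
prefix = 'index'  # -> prefix = 'index'
out = prefix.find('i')  # -> out = 0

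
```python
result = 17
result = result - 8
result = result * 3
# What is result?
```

Answer: 27

Derivation:
Trace (tracking result):
result = 17  # -> result = 17
result = result - 8  # -> result = 9
result = result * 3  # -> result = 27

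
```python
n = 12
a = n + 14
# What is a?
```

Answer: 26

Derivation:
Trace (tracking a):
n = 12  # -> n = 12
a = n + 14  # -> a = 26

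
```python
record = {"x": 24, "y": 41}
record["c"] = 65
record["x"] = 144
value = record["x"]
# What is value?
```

Answer: 144

Derivation:
Trace (tracking value):
record = {'x': 24, 'y': 41}  # -> record = {'x': 24, 'y': 41}
record['c'] = 65  # -> record = {'x': 24, 'y': 41, 'c': 65}
record['x'] = 144  # -> record = {'x': 144, 'y': 41, 'c': 65}
value = record['x']  # -> value = 144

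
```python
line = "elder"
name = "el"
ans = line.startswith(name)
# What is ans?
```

Trace (tracking ans):
line = 'elder'  # -> line = 'elder'
name = 'el'  # -> name = 'el'
ans = line.startswith(name)  # -> ans = True

Answer: True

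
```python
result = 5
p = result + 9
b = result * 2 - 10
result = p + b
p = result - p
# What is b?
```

Answer: 0

Derivation:
Trace (tracking b):
result = 5  # -> result = 5
p = result + 9  # -> p = 14
b = result * 2 - 10  # -> b = 0
result = p + b  # -> result = 14
p = result - p  # -> p = 0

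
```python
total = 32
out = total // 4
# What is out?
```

Trace (tracking out):
total = 32  # -> total = 32
out = total // 4  # -> out = 8

Answer: 8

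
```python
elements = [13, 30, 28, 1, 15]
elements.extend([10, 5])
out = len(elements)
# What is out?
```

Trace (tracking out):
elements = [13, 30, 28, 1, 15]  # -> elements = [13, 30, 28, 1, 15]
elements.extend([10, 5])  # -> elements = [13, 30, 28, 1, 15, 10, 5]
out = len(elements)  # -> out = 7

Answer: 7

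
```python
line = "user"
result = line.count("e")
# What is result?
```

Trace (tracking result):
line = 'user'  # -> line = 'user'
result = line.count('e')  # -> result = 1

Answer: 1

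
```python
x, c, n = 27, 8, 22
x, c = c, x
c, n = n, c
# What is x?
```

Trace (tracking x):
x, c, n = (27, 8, 22)  # -> x = 27, c = 8, n = 22
x, c = (c, x)  # -> x = 8, c = 27
c, n = (n, c)  # -> c = 22, n = 27

Answer: 8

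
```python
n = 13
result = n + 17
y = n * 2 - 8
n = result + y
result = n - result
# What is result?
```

Answer: 18

Derivation:
Trace (tracking result):
n = 13  # -> n = 13
result = n + 17  # -> result = 30
y = n * 2 - 8  # -> y = 18
n = result + y  # -> n = 48
result = n - result  # -> result = 18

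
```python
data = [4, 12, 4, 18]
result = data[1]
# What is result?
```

Answer: 12

Derivation:
Trace (tracking result):
data = [4, 12, 4, 18]  # -> data = [4, 12, 4, 18]
result = data[1]  # -> result = 12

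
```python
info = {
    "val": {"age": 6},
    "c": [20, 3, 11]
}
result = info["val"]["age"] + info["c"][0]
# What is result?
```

Answer: 26

Derivation:
Trace (tracking result):
info = {'val': {'age': 6}, 'c': [20, 3, 11]}  # -> info = {'val': {'age': 6}, 'c': [20, 3, 11]}
result = info['val']['age'] + info['c'][0]  # -> result = 26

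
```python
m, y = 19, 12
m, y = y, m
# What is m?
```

Answer: 12

Derivation:
Trace (tracking m):
m, y = (19, 12)  # -> m = 19, y = 12
m, y = (y, m)  # -> m = 12, y = 19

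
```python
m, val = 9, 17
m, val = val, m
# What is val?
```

Answer: 9

Derivation:
Trace (tracking val):
m, val = (9, 17)  # -> m = 9, val = 17
m, val = (val, m)  # -> m = 17, val = 9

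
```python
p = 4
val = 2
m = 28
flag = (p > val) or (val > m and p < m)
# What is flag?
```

Trace (tracking flag):
p = 4  # -> p = 4
val = 2  # -> val = 2
m = 28  # -> m = 28
flag = p > val or (val > m and p < m)  # -> flag = True

Answer: True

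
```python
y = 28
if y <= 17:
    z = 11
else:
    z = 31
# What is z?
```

Trace (tracking z):
y = 28  # -> y = 28
if y <= 17:  # condition is False
else:
    z = 31  # -> z = 31

Answer: 31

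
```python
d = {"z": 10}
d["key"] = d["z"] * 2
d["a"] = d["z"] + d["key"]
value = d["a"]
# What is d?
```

Trace (tracking d):
d = {'z': 10}  # -> d = {'z': 10}
d['key'] = d['z'] * 2  # -> d = {'z': 10, 'key': 20}
d['a'] = d['z'] + d['key']  # -> d = {'z': 10, 'key': 20, 'a': 30}
value = d['a']  # -> value = 30

Answer: {'z': 10, 'key': 20, 'a': 30}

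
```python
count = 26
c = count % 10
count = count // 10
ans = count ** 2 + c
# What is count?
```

Trace (tracking count):
count = 26  # -> count = 26
c = count % 10  # -> c = 6
count = count // 10  # -> count = 2
ans = count ** 2 + c  # -> ans = 10

Answer: 2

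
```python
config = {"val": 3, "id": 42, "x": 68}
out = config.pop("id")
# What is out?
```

Answer: 42

Derivation:
Trace (tracking out):
config = {'val': 3, 'id': 42, 'x': 68}  # -> config = {'val': 3, 'id': 42, 'x': 68}
out = config.pop('id')  # -> out = 42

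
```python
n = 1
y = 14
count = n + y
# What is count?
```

Trace (tracking count):
n = 1  # -> n = 1
y = 14  # -> y = 14
count = n + y  # -> count = 15

Answer: 15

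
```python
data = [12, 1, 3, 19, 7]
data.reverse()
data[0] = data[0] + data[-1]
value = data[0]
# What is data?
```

Answer: [19, 19, 3, 1, 12]

Derivation:
Trace (tracking data):
data = [12, 1, 3, 19, 7]  # -> data = [12, 1, 3, 19, 7]
data.reverse()  # -> data = [7, 19, 3, 1, 12]
data[0] = data[0] + data[-1]  # -> data = [19, 19, 3, 1, 12]
value = data[0]  # -> value = 19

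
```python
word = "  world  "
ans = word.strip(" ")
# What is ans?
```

Answer: 'world'

Derivation:
Trace (tracking ans):
word = '  world  '  # -> word = '  world  '
ans = word.strip(' ')  # -> ans = 'world'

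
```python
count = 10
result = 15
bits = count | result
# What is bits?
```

Answer: 15

Derivation:
Trace (tracking bits):
count = 10  # -> count = 10
result = 15  # -> result = 15
bits = count | result  # -> bits = 15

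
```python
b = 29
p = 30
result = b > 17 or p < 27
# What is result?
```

Answer: True

Derivation:
Trace (tracking result):
b = 29  # -> b = 29
p = 30  # -> p = 30
result = b > 17 or p < 27  # -> result = True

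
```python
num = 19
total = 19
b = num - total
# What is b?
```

Answer: 0

Derivation:
Trace (tracking b):
num = 19  # -> num = 19
total = 19  # -> total = 19
b = num - total  # -> b = 0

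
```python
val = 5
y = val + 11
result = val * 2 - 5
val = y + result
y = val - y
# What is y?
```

Trace (tracking y):
val = 5  # -> val = 5
y = val + 11  # -> y = 16
result = val * 2 - 5  # -> result = 5
val = y + result  # -> val = 21
y = val - y  # -> y = 5

Answer: 5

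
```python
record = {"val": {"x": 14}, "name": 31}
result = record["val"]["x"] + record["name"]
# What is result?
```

Trace (tracking result):
record = {'val': {'x': 14}, 'name': 31}  # -> record = {'val': {'x': 14}, 'name': 31}
result = record['val']['x'] + record['name']  # -> result = 45

Answer: 45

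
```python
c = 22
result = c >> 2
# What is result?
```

Answer: 5

Derivation:
Trace (tracking result):
c = 22  # -> c = 22
result = c >> 2  # -> result = 5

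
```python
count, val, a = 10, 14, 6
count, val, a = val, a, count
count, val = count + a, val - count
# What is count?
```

Answer: 24

Derivation:
Trace (tracking count):
count, val, a = (10, 14, 6)  # -> count = 10, val = 14, a = 6
count, val, a = (val, a, count)  # -> count = 14, val = 6, a = 10
count, val = (count + a, val - count)  # -> count = 24, val = -8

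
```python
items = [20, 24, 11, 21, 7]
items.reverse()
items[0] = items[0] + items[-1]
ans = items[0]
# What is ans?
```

Answer: 27

Derivation:
Trace (tracking ans):
items = [20, 24, 11, 21, 7]  # -> items = [20, 24, 11, 21, 7]
items.reverse()  # -> items = [7, 21, 11, 24, 20]
items[0] = items[0] + items[-1]  # -> items = [27, 21, 11, 24, 20]
ans = items[0]  # -> ans = 27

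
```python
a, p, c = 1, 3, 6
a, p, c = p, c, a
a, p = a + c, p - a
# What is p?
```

Trace (tracking p):
a, p, c = (1, 3, 6)  # -> a = 1, p = 3, c = 6
a, p, c = (p, c, a)  # -> a = 3, p = 6, c = 1
a, p = (a + c, p - a)  # -> a = 4, p = 3

Answer: 3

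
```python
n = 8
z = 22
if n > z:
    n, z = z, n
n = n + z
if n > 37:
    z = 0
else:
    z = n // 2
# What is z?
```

Trace (tracking z):
n = 8  # -> n = 8
z = 22  # -> z = 22
if n > z:  # condition is False
n = n + z  # -> n = 30
if n > 37:  # condition is False
else:
    z = n // 2  # -> z = 15

Answer: 15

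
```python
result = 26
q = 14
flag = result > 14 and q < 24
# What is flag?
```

Trace (tracking flag):
result = 26  # -> result = 26
q = 14  # -> q = 14
flag = result > 14 and q < 24  # -> flag = True

Answer: True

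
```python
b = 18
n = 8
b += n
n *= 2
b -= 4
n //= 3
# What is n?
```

Trace (tracking n):
b = 18  # -> b = 18
n = 8  # -> n = 8
b += n  # -> b = 26
n *= 2  # -> n = 16
b -= 4  # -> b = 22
n //= 3  # -> n = 5

Answer: 5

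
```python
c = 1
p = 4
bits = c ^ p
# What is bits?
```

Answer: 5

Derivation:
Trace (tracking bits):
c = 1  # -> c = 1
p = 4  # -> p = 4
bits = c ^ p  # -> bits = 5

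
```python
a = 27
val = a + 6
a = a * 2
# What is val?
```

Trace (tracking val):
a = 27  # -> a = 27
val = a + 6  # -> val = 33
a = a * 2  # -> a = 54

Answer: 33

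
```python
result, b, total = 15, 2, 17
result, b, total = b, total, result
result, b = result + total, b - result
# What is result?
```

Answer: 17

Derivation:
Trace (tracking result):
result, b, total = (15, 2, 17)  # -> result = 15, b = 2, total = 17
result, b, total = (b, total, result)  # -> result = 2, b = 17, total = 15
result, b = (result + total, b - result)  # -> result = 17, b = 15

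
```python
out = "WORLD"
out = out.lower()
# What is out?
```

Answer: 'world'

Derivation:
Trace (tracking out):
out = 'WORLD'  # -> out = 'WORLD'
out = out.lower()  # -> out = 'world'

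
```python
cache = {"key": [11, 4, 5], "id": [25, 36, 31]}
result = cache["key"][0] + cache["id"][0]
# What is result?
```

Answer: 36

Derivation:
Trace (tracking result):
cache = {'key': [11, 4, 5], 'id': [25, 36, 31]}  # -> cache = {'key': [11, 4, 5], 'id': [25, 36, 31]}
result = cache['key'][0] + cache['id'][0]  # -> result = 36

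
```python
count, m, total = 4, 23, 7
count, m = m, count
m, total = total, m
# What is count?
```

Trace (tracking count):
count, m, total = (4, 23, 7)  # -> count = 4, m = 23, total = 7
count, m = (m, count)  # -> count = 23, m = 4
m, total = (total, m)  # -> m = 7, total = 4

Answer: 23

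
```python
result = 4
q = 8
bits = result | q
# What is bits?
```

Answer: 12

Derivation:
Trace (tracking bits):
result = 4  # -> result = 4
q = 8  # -> q = 8
bits = result | q  # -> bits = 12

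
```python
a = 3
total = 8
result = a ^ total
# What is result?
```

Trace (tracking result):
a = 3  # -> a = 3
total = 8  # -> total = 8
result = a ^ total  # -> result = 11

Answer: 11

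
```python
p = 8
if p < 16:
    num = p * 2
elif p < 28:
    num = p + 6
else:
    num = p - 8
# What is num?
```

Answer: 16

Derivation:
Trace (tracking num):
p = 8  # -> p = 8
if p < 16:  # condition is True
    num = p * 2  # -> num = 16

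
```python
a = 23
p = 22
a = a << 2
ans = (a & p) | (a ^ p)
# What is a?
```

Answer: 92

Derivation:
Trace (tracking a):
a = 23  # -> a = 23
p = 22  # -> p = 22
a = a << 2  # -> a = 92
ans = a & p | a ^ p  # -> ans = 94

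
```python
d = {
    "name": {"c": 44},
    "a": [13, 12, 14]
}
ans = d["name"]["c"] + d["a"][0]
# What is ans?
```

Trace (tracking ans):
d = {'name': {'c': 44}, 'a': [13, 12, 14]}  # -> d = {'name': {'c': 44}, 'a': [13, 12, 14]}
ans = d['name']['c'] + d['a'][0]  # -> ans = 57

Answer: 57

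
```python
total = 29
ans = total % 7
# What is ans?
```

Answer: 1

Derivation:
Trace (tracking ans):
total = 29  # -> total = 29
ans = total % 7  # -> ans = 1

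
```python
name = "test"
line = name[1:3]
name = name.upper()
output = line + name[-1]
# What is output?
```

Trace (tracking output):
name = 'test'  # -> name = 'test'
line = name[1:3]  # -> line = 'es'
name = name.upper()  # -> name = 'TEST'
output = line + name[-1]  # -> output = 'esT'

Answer: 'esT'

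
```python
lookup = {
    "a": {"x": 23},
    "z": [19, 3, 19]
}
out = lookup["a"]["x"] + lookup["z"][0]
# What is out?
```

Trace (tracking out):
lookup = {'a': {'x': 23}, 'z': [19, 3, 19]}  # -> lookup = {'a': {'x': 23}, 'z': [19, 3, 19]}
out = lookup['a']['x'] + lookup['z'][0]  # -> out = 42

Answer: 42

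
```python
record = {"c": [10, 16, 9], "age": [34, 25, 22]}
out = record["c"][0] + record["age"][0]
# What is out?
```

Trace (tracking out):
record = {'c': [10, 16, 9], 'age': [34, 25, 22]}  # -> record = {'c': [10, 16, 9], 'age': [34, 25, 22]}
out = record['c'][0] + record['age'][0]  # -> out = 44

Answer: 44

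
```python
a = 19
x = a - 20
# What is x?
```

Trace (tracking x):
a = 19  # -> a = 19
x = a - 20  # -> x = -1

Answer: -1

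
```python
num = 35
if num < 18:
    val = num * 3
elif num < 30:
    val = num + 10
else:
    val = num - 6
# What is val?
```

Trace (tracking val):
num = 35  # -> num = 35
if num < 18:  # condition is False
elif num < 30:  # condition is False
else:
    val = num - 6  # -> val = 29

Answer: 29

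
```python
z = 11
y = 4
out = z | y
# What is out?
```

Answer: 15

Derivation:
Trace (tracking out):
z = 11  # -> z = 11
y = 4  # -> y = 4
out = z | y  # -> out = 15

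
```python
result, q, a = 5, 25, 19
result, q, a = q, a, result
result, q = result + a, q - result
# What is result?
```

Answer: 30

Derivation:
Trace (tracking result):
result, q, a = (5, 25, 19)  # -> result = 5, q = 25, a = 19
result, q, a = (q, a, result)  # -> result = 25, q = 19, a = 5
result, q = (result + a, q - result)  # -> result = 30, q = -6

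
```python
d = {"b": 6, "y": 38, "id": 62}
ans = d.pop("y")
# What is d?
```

Answer: {'b': 6, 'id': 62}

Derivation:
Trace (tracking d):
d = {'b': 6, 'y': 38, 'id': 62}  # -> d = {'b': 6, 'y': 38, 'id': 62}
ans = d.pop('y')  # -> ans = 38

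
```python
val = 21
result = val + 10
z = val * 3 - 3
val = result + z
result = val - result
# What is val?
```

Trace (tracking val):
val = 21  # -> val = 21
result = val + 10  # -> result = 31
z = val * 3 - 3  # -> z = 60
val = result + z  # -> val = 91
result = val - result  # -> result = 60

Answer: 91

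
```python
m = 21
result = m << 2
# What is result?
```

Answer: 84

Derivation:
Trace (tracking result):
m = 21  # -> m = 21
result = m << 2  # -> result = 84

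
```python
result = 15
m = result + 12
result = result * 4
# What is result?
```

Trace (tracking result):
result = 15  # -> result = 15
m = result + 12  # -> m = 27
result = result * 4  # -> result = 60

Answer: 60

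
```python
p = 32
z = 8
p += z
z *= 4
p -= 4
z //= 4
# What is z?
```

Answer: 8

Derivation:
Trace (tracking z):
p = 32  # -> p = 32
z = 8  # -> z = 8
p += z  # -> p = 40
z *= 4  # -> z = 32
p -= 4  # -> p = 36
z //= 4  # -> z = 8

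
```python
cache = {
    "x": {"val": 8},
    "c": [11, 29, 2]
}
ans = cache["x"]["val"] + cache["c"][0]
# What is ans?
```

Answer: 19

Derivation:
Trace (tracking ans):
cache = {'x': {'val': 8}, 'c': [11, 29, 2]}  # -> cache = {'x': {'val': 8}, 'c': [11, 29, 2]}
ans = cache['x']['val'] + cache['c'][0]  # -> ans = 19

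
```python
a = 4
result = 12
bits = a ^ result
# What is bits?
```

Answer: 8

Derivation:
Trace (tracking bits):
a = 4  # -> a = 4
result = 12  # -> result = 12
bits = a ^ result  # -> bits = 8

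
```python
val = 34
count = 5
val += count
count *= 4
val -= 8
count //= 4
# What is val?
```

Trace (tracking val):
val = 34  # -> val = 34
count = 5  # -> count = 5
val += count  # -> val = 39
count *= 4  # -> count = 20
val -= 8  # -> val = 31
count //= 4  # -> count = 5

Answer: 31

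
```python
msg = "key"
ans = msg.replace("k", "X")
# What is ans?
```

Answer: 'Xey'

Derivation:
Trace (tracking ans):
msg = 'key'  # -> msg = 'key'
ans = msg.replace('k', 'X')  # -> ans = 'Xey'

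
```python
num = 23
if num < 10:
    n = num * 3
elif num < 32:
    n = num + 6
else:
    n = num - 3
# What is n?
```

Answer: 29

Derivation:
Trace (tracking n):
num = 23  # -> num = 23
if num < 10:  # condition is False
elif num < 32:  # condition is True
    n = num + 6  # -> n = 29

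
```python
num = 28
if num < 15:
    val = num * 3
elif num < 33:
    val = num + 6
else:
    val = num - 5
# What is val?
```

Answer: 34

Derivation:
Trace (tracking val):
num = 28  # -> num = 28
if num < 15:  # condition is False
elif num < 33:  # condition is True
    val = num + 6  # -> val = 34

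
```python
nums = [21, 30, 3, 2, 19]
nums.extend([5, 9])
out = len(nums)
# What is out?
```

Trace (tracking out):
nums = [21, 30, 3, 2, 19]  # -> nums = [21, 30, 3, 2, 19]
nums.extend([5, 9])  # -> nums = [21, 30, 3, 2, 19, 5, 9]
out = len(nums)  # -> out = 7

Answer: 7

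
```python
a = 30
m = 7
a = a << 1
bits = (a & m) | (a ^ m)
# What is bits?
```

Answer: 63

Derivation:
Trace (tracking bits):
a = 30  # -> a = 30
m = 7  # -> m = 7
a = a << 1  # -> a = 60
bits = a & m | a ^ m  # -> bits = 63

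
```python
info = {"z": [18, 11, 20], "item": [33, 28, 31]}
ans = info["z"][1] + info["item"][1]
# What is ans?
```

Trace (tracking ans):
info = {'z': [18, 11, 20], 'item': [33, 28, 31]}  # -> info = {'z': [18, 11, 20], 'item': [33, 28, 31]}
ans = info['z'][1] + info['item'][1]  # -> ans = 39

Answer: 39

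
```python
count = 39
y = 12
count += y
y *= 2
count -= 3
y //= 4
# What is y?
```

Answer: 6

Derivation:
Trace (tracking y):
count = 39  # -> count = 39
y = 12  # -> y = 12
count += y  # -> count = 51
y *= 2  # -> y = 24
count -= 3  # -> count = 48
y //= 4  # -> y = 6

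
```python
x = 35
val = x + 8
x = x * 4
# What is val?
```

Trace (tracking val):
x = 35  # -> x = 35
val = x + 8  # -> val = 43
x = x * 4  # -> x = 140

Answer: 43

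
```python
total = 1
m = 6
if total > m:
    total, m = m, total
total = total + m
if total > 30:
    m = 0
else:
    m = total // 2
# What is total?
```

Answer: 7

Derivation:
Trace (tracking total):
total = 1  # -> total = 1
m = 6  # -> m = 6
if total > m:  # condition is False
total = total + m  # -> total = 7
if total > 30:  # condition is False
else:
    m = total // 2  # -> m = 3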